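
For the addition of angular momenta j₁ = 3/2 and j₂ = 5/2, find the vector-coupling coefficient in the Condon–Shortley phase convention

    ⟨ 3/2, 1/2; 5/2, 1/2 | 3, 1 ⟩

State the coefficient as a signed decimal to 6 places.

√[7·1!2!4!/8! · 2!1!3!2!4!2!] = √(48/5)
  +(−1)^0/∏(0,1,1,3,1,1)! = 1/6  (running 1/6)
  +(−1)^1/∏(1,0,0,2,2,2)! = -1/8  (running 1/24)
⟨..|..⟩ = √(48/5)·(1/24) = +0.129099

+√(1/60) = +0.129099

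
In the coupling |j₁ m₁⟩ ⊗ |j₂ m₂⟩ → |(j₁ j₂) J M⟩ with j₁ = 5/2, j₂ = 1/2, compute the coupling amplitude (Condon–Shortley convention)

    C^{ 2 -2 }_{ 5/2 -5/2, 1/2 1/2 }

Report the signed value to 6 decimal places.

−√(5/6) = -0.912871

√[5·1!4!0!/6! · 0!5!1!0!0!4!] = √(480)
  +(−1)^1/∏(1,0,4,0,0,0)! = -1/24  (running -1/24)
⟨..|..⟩ = √(480)·(-1/24) = -0.912871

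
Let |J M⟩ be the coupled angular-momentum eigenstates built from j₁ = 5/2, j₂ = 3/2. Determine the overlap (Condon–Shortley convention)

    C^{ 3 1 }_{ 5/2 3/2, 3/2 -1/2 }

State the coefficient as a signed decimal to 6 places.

+0.639010  (= +√(49/120))

√[7·1!4!2!/8! · 4!1!1!2!4!2!] = √(96/5)
  +(−1)^0/∏(0,1,1,1,3,1)! = 1/6  (running 1/6)
  +(−1)^1/∏(1,0,0,0,4,2)! = -1/48  (running 7/48)
⟨..|..⟩ = √(96/5)·(7/48) = +0.639010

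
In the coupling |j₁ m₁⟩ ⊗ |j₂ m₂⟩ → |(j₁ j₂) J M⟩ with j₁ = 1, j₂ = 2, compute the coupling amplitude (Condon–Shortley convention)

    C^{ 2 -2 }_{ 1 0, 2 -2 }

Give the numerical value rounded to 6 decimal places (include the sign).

√[5·1!1!3!/6! · 1!1!0!4!0!4!] = √(24)
  +(−1)^0/∏(0,1,1,0,0,3)! = 1/6  (running 1/6)
⟨..|..⟩ = √(24)·(1/6) = +0.816497

+0.816497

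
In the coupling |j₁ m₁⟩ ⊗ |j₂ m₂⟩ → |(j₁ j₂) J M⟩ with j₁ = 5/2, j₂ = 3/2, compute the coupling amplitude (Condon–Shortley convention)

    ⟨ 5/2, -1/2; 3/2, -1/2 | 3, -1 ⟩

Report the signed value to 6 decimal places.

+√(1/60) ≈ +0.129099

triangle: 1!*4!*2!/8! = 48/40320
(j±m)!: 2!*3!*1!*2!*2!*4! = 1152
prefactor² = (2J+1)*Δ*N² = 48/5
  k=0: +1/(0!*1!*3!*1!*1!*1!) = 1/6
  k=1: −1/(1!*0!*2!*0!*2!*2!) = -1/8
Σ = 1/24  ⇒  CG² = 48/5*1/24² = 1/60
CG = +√(1/60) = +0.129099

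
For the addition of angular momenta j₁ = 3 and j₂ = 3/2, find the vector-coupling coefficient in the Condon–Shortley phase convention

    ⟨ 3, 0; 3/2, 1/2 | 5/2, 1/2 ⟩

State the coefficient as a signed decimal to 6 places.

j₁+j₂−J=2  J+j₁−j₂=4  J−j₁+j₂=1  j₁+j₂+J+1=8
(j₁±m₁, j₂±m₂, J±M) = (3,3,2,1,3,2)
P² = 216/35
sum k=1..2:
  [1] −1/4 = -1/4
  [2] +1/12 = 1/12
S = -1/6
C² = P²·S² = 6/35 ; C = -0.414039

−√(6/35) = -0.414039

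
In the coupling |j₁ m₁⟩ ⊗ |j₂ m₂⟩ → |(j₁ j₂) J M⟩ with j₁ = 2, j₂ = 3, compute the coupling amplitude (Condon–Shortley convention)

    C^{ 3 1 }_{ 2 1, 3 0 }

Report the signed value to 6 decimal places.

j₁+j₂−J=2  J+j₁−j₂=2  J−j₁+j₂=4  j₁+j₂+J+1=9
(j₁±m₁, j₂±m₂, J±M) = (3,1,3,3,4,2)
P² = 96/5
sum k=0..1:
  [0] +1/12 = 1/12
  [1] −1/8 = -1/8
S = -1/24
C² = P²·S² = 1/30 ; C = -0.182574

-0.182574  (= −√(1/30))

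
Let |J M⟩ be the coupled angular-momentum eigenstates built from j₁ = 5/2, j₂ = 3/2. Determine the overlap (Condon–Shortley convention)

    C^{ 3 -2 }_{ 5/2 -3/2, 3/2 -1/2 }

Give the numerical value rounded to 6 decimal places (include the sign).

−√(1/12) = -0.288675

j₁+j₂−J=1  J+j₁−j₂=4  J−j₁+j₂=2  j₁+j₂+J+1=8
(j₁±m₁, j₂±m₂, J±M) = (1,4,1,2,1,5)
P² = 48
sum k=0..1:
  [0] +1/24 = 1/24
  [1] −1/12 = -1/12
S = -1/24
C² = P²·S² = 1/12 ; C = -0.288675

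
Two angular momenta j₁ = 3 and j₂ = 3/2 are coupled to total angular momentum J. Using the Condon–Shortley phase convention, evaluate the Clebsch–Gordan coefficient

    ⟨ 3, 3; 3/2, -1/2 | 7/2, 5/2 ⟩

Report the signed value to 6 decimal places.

√[8·1!5!2!/9! · 6!0!1!2!6!1!] = √(38400/7)
  +(−1)^0/∏(0,1,0,1,5,1)! = 1/120  (running 1/120)
⟨..|..⟩ = √(38400/7)·(1/120) = +0.617213

+0.617213  (= +√(8/21))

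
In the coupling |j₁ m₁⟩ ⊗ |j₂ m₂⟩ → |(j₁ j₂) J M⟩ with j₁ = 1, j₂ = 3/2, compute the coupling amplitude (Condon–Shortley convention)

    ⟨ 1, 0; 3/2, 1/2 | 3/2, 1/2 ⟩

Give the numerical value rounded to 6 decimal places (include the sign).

-0.258199  (= −√(1/15))

√[4·1!1!2!/5! · 1!1!2!1!2!1!] = √(4/15)
  +(−1)^0/∏(0,1,1,2,0,0)! = 1/2  (running 1/2)
  +(−1)^1/∏(1,0,0,1,1,1)! = -1  (running -1/2)
⟨..|..⟩ = √(4/15)·(-1/2) = -0.258199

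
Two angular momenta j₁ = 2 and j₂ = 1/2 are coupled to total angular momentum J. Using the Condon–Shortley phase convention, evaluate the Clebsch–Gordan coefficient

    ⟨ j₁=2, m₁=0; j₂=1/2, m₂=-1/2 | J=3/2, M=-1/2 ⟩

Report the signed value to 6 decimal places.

triangle: 1!·3!·0!/5! = 6/120
(j±m)!: 2!·2!·0!·1!·1!·2! = 8
prefactor² = (2J+1)·Δ·N² = 8/5
  k=0: +1/(0!·1!·2!·0!·1!·0!) = 1/2
Σ = 1/2  ⇒  CG² = 8/5·1/2² = 2/5
CG = +√(2/5) = +0.632456

+√(2/5) ≈ +0.632456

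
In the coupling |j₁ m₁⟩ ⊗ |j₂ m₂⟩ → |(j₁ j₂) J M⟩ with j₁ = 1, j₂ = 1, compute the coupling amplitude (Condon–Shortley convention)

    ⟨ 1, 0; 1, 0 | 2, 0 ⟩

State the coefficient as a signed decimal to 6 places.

√[5·0!2!2!/5! · 1!1!1!1!2!2!] = √(2/3)
  +(−1)^0/∏(0,0,1,1,1,1)! = 1  (running 1)
⟨..|..⟩ = √(2/3)·(1) = +0.816497

+√(2/3) = +0.816497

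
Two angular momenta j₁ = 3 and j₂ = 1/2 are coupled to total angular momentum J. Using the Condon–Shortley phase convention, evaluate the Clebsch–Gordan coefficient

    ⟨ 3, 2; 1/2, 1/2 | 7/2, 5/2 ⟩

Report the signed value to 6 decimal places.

j₁+j₂−J=0  J+j₁−j₂=6  J−j₁+j₂=1  j₁+j₂+J+1=8
(j₁±m₁, j₂±m₂, J±M) = (5,1,1,0,6,1)
P² = 86400/7
sum k=0..0:
  [0] +1/120 = 1/120
S = 1/120
C² = P²·S² = 6/7 ; C = +0.925820

+√(6/7) = +0.925820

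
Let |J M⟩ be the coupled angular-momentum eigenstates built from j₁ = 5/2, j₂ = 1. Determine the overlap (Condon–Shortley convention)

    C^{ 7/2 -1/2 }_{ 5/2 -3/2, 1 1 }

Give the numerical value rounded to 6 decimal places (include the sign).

triangle: 0!×5!×2!/8! = 240/40320
(j±m)!: 1!×4!×2!×0!×3!×4! = 6912
prefactor² = (2J+1)×Δ×N² = 2304/7
  k=0: +1/(0!×0!×4!×2!×1!×0!) = 1/48
Σ = 1/48  ⇒  CG² = 2304/7×1/48² = 1/7
CG = +√(1/7) = +0.377964

+0.377964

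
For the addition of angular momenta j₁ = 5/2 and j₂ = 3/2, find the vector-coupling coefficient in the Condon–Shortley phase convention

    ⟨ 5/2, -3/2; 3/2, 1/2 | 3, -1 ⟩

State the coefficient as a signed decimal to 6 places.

-0.639010

√[7·1!4!2!/8! · 1!4!2!1!2!4!] = √(96/5)
  +(−1)^0/∏(0,1,4,2,0,0)! = 1/48  (running 1/48)
  +(−1)^1/∏(1,0,3,1,1,1)! = -1/6  (running -7/48)
⟨..|..⟩ = √(96/5)·(-7/48) = -0.639010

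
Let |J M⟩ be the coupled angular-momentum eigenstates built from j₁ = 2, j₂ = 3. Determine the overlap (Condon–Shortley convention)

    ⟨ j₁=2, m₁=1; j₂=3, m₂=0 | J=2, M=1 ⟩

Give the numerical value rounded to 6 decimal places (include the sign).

j₁+j₂−J=3  J+j₁−j₂=1  J−j₁+j₂=3  j₁+j₂+J+1=8
(j₁±m₁, j₂±m₂, J±M) = (3,1,3,3,3,1)
P² = 81/14
sum k=0..1:
  [0] +1/36 = 1/36
  [1] −1/4 = -1/4
S = -2/9
C² = P²·S² = 2/7 ; C = -0.534522

-0.534522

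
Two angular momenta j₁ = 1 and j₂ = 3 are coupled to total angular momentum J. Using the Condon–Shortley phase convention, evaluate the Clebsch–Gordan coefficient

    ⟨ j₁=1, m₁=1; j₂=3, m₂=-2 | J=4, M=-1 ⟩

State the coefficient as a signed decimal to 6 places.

+0.327327

triangle: 0!*2!*6!/9! = 1440/362880
(j±m)!: 2!*0!*1!*5!*3!*5! = 172800
prefactor² = (2J+1)*Δ*N² = 43200/7
  k=0: +1/(0!*0!*0!*1!*2!*5!) = 1/240
Σ = 1/240  ⇒  CG² = 43200/7*1/240² = 3/28
CG = +√(3/28) = +0.327327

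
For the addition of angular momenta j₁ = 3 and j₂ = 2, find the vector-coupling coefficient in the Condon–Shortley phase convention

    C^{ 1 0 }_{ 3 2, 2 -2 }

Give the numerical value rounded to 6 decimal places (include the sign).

√[3·4!2!0!/7! · 5!1!0!4!1!1!] = √(576/7)
  +(−1)^0/∏(0,4,1,0,1,0)! = 1/24  (running 1/24)
⟨..|..⟩ = √(576/7)·(1/24) = +0.377964

+√(1/7) = +0.377964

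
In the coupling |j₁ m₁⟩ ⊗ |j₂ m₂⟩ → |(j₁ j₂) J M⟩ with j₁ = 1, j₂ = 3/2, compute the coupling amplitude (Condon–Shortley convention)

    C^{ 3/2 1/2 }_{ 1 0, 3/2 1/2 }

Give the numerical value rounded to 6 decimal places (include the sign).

triangle: 1!·1!·2!/5! = 2/120
(j±m)!: 1!·1!·2!·1!·2!·1! = 4
prefactor² = (2J+1)·Δ·N² = 4/15
  k=0: +1/(0!·1!·1!·2!·0!·0!) = 1/2
  k=1: −1/(1!·0!·0!·1!·1!·1!) = -1
Σ = -1/2  ⇒  CG² = 4/15·(-1/2)² = 1/15
CG = −√(1/15) = -0.258199

-0.258199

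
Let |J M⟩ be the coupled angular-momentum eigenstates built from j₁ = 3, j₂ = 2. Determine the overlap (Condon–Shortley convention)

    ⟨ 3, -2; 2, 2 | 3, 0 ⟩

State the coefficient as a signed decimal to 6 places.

√[7·2!4!2!/9! · 1!5!4!0!3!3!] = √(192)
  +(−1)^2/∏(2,0,3,2,1,0)! = 1/24  (running 1/24)
⟨..|..⟩ = √(192)·(1/24) = +0.577350

+0.577350  (= +√(1/3))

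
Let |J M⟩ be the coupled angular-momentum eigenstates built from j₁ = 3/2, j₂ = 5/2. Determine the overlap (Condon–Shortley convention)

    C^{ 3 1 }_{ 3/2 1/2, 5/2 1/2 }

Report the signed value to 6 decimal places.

√[7·1!2!4!/8! · 2!1!3!2!4!2!] = √(48/5)
  +(−1)^0/∏(0,1,1,3,1,1)! = 1/6  (running 1/6)
  +(−1)^1/∏(1,0,0,2,2,2)! = -1/8  (running 1/24)
⟨..|..⟩ = √(48/5)·(1/24) = +0.129099

+√(1/60) ≈ +0.129099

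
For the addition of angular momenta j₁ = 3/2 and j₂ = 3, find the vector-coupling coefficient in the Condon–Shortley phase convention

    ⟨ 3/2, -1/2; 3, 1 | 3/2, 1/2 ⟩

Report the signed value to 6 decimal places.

√[4·3!0!3!/7! · 1!2!4!2!2!1!] = √(192/35)
  +(−1)^2/∏(2,1,0,2,0,1)! = 1/4  (running 1/4)
⟨..|..⟩ = √(192/35)·(1/4) = +0.585540

+0.585540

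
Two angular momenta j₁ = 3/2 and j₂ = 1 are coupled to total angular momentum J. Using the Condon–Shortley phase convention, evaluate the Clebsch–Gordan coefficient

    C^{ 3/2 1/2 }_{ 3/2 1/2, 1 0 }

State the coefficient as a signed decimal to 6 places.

√[4·1!2!1!/5! · 2!1!1!1!2!1!] = √(4/15)
  +(−1)^0/∏(0,1,1,1,1,0)! = 1  (running 1)
  +(−1)^1/∏(1,0,0,0,2,1)! = -1/2  (running 1/2)
⟨..|..⟩ = √(4/15)·(1/2) = +0.258199

+√(1/15) ≈ +0.258199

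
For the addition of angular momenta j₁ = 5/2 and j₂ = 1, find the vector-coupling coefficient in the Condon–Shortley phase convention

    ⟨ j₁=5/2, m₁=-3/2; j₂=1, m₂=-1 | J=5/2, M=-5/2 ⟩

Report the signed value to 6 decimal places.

+√(2/7) ≈ +0.534522

triangle: 1!*4!*1!/7! = 24/5040
(j±m)!: 1!*4!*0!*2!*0!*5! = 5760
prefactor² = (2J+1)*Δ*N² = 1152/7
  k=0: +1/(0!*1!*4!*0!*0!*1!) = 1/24
Σ = 1/24  ⇒  CG² = 1152/7*1/24² = 2/7
CG = +√(2/7) = +0.534522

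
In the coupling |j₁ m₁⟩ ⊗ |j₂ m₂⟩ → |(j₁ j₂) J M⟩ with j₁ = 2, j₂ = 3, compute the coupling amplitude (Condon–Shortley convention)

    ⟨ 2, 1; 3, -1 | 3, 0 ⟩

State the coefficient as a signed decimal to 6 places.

j₁+j₂−J=2  J+j₁−j₂=2  J−j₁+j₂=4  j₁+j₂+J+1=9
(j₁±m₁, j₂±m₂, J±M) = (3,1,2,4,3,3)
P² = 96/5
sum k=0..1:
  [0] +1/8 = 1/8
  [1] −1/12 = -1/12
S = 1/24
C² = P²·S² = 1/30 ; C = +0.182574

+0.182574  (= +√(1/30))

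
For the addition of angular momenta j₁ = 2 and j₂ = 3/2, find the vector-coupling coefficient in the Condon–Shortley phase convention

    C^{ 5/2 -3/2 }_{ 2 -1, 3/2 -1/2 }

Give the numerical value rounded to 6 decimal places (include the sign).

j₁+j₂−J=1  J+j₁−j₂=3  J−j₁+j₂=2  j₁+j₂+J+1=7
(j₁±m₁, j₂±m₂, J±M) = (1,3,1,2,1,4)
P² = 144/35
sum k=0..1:
  [0] +1/6 = 1/6
  [1] −1/4 = -1/4
S = -1/12
C² = P²·S² = 1/35 ; C = -0.169031

-0.169031  (= −√(1/35))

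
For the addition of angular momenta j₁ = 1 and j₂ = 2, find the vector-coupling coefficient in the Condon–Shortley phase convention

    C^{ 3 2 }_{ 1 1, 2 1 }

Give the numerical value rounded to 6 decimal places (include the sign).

+√(2/3) = +0.816497

√[7·0!2!4!/7! · 2!0!3!1!5!1!] = √(96)
  +(−1)^0/∏(0,0,0,3,2,1)! = 1/12  (running 1/12)
⟨..|..⟩ = √(96)·(1/12) = +0.816497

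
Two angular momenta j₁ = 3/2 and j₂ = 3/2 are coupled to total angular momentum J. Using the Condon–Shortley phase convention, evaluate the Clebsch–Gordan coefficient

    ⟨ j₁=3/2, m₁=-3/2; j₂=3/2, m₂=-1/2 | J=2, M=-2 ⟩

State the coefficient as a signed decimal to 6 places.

√[5·1!2!2!/6! · 0!3!1!2!0!4!] = √(8)
  +(−1)^1/∏(1,0,2,0,0,2)! = -1/4  (running -1/4)
⟨..|..⟩ = √(8)·(-1/4) = -0.707107

-0.707107  (= −√(1/2))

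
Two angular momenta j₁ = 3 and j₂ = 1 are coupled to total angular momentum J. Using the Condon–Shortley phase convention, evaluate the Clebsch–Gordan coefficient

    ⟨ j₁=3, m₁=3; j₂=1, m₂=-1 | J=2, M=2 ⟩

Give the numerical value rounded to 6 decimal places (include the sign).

+√(5/7) ≈ +0.845154

triangle: 2!*4!*0!/7! = 48/5040
(j±m)!: 6!*0!*0!*2!*4!*0! = 34560
prefactor² = (2J+1)*Δ*N² = 11520/7
  k=0: +1/(0!*2!*0!*0!*4!*0!) = 1/48
Σ = 1/48  ⇒  CG² = 11520/7*1/48² = 5/7
CG = +√(5/7) = +0.845154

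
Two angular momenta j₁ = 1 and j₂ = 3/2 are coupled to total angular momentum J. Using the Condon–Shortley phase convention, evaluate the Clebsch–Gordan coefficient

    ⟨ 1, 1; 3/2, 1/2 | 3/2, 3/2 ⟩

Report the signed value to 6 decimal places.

+√(2/5) = +0.632456

√[4·1!1!2!/5! · 2!0!2!1!3!0!] = √(8/5)
  +(−1)^0/∏(0,1,0,2,1,0)! = 1/2  (running 1/2)
⟨..|..⟩ = √(8/5)·(1/2) = +0.632456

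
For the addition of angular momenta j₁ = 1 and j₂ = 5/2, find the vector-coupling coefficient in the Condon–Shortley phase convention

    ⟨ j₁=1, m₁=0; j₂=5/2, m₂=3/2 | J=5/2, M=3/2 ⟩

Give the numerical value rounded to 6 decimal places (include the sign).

j₁+j₂−J=1  J+j₁−j₂=1  J−j₁+j₂=4  j₁+j₂+J+1=7
(j₁±m₁, j₂±m₂, J±M) = (1,1,4,1,4,1)
P² = 576/35
sum k=0..1:
  [0] +1/24 = 1/24
  [1] −1/6 = -1/6
S = -1/8
C² = P²·S² = 9/35 ; C = -0.507093

-0.507093  (= −√(9/35))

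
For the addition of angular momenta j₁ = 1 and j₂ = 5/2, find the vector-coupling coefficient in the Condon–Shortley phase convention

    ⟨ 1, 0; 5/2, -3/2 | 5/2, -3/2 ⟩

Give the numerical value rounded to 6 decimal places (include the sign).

triangle: 1!×1!×4!/7! = 24/5040
(j±m)!: 1!×1!×1!×4!×1!×4! = 576
prefactor² = (2J+1)×Δ×N² = 576/35
  k=0: +1/(0!×1!×1!×1!×0!×3!) = 1/6
  k=1: −1/(1!×0!×0!×0!×1!×4!) = -1/24
Σ = 1/8  ⇒  CG² = 576/35×1/8² = 9/35
CG = +√(9/35) = +0.507093

+0.507093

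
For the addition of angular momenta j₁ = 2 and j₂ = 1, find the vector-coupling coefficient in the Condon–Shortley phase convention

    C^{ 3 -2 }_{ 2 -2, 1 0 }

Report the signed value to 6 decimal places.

+√(1/3) ≈ +0.577350

√[7·0!4!2!/7! · 0!4!1!1!1!5!] = √(192)
  +(−1)^0/∏(0,0,4,1,0,1)! = 1/24  (running 1/24)
⟨..|..⟩ = √(192)·(1/24) = +0.577350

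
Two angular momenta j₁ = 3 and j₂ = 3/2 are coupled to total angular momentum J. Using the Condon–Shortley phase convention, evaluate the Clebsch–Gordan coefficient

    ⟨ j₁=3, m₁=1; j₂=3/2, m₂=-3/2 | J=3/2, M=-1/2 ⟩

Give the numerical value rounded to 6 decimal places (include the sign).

j₁+j₂−J=3  J+j₁−j₂=3  J−j₁+j₂=0  j₁+j₂+J+1=7
(j₁±m₁, j₂±m₂, J±M) = (4,2,0,3,1,2)
P² = 576/35
sum k=0..0:
  [0] +1/12 = 1/12
S = 1/12
C² = P²·S² = 4/35 ; C = +0.338062

+√(4/35) ≈ +0.338062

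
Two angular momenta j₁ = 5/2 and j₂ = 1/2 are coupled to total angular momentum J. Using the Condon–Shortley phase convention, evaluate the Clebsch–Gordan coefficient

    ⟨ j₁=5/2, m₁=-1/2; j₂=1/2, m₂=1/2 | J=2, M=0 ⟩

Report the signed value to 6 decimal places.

-0.707107

√[5·1!4!0!/6! · 2!3!1!0!2!2!] = √(8)
  +(−1)^1/∏(1,0,2,0,2,0)! = -1/4  (running -1/4)
⟨..|..⟩ = √(8)·(-1/4) = -0.707107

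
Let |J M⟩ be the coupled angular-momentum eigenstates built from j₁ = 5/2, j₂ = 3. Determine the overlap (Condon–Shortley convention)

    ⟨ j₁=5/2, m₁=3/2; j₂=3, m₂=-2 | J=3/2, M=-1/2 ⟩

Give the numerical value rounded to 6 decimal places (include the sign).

j₁+j₂−J=4  J+j₁−j₂=1  J−j₁+j₂=2  j₁+j₂+J+1=8
(j₁±m₁, j₂±m₂, J±M) = (4,1,1,5,1,2)
P² = 192/7
sum k=0..1:
  [0] +1/24 = 1/24
  [1] −1/12 = -1/12
S = -1/24
C² = P²·S² = 1/21 ; C = -0.218218

-0.218218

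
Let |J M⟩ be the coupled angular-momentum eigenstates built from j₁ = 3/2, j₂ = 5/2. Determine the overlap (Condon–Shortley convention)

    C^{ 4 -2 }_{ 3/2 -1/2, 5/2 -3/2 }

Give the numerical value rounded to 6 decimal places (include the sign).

j₁+j₂−J=0  J+j₁−j₂=3  J−j₁+j₂=5  j₁+j₂+J+1=9
(j₁±m₁, j₂±m₂, J±M) = (1,2,1,4,2,6)
P² = 8640/7
sum k=0..0:
  [0] +1/48 = 1/48
S = 1/48
C² = P²·S² = 15/28 ; C = +0.731925

+√(15/28) ≈ +0.731925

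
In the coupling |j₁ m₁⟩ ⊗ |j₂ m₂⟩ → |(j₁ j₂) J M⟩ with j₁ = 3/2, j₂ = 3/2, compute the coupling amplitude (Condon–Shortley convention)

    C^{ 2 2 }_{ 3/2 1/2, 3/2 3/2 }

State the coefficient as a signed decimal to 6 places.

j₁+j₂−J=1  J+j₁−j₂=2  J−j₁+j₂=2  j₁+j₂+J+1=6
(j₁±m₁, j₂±m₂, J±M) = (2,1,3,0,4,0)
P² = 8
sum k=1..1:
  [1] −1/4 = -1/4
S = -1/4
C² = P²·S² = 1/2 ; C = -0.707107

−√(1/2) = -0.707107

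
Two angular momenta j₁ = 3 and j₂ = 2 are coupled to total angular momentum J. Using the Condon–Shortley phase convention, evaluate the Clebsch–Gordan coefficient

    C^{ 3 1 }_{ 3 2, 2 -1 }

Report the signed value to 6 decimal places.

+√(1/4) = +0.500000

√[7·2!4!2!/9! · 5!1!1!3!4!2!] = √(64)
  +(−1)^0/∏(0,2,1,1,3,1)! = 1/12  (running 1/12)
  +(−1)^1/∏(1,1,0,0,4,2)! = -1/48  (running 1/16)
⟨..|..⟩ = √(64)·(1/16) = +0.500000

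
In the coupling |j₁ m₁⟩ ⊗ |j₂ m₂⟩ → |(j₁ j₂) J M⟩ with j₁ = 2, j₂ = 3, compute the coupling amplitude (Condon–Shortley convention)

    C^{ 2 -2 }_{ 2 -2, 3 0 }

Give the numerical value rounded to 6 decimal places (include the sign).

-0.267261  (= −√(1/14))

j₁+j₂−J=3  J+j₁−j₂=1  J−j₁+j₂=3  j₁+j₂+J+1=8
(j₁±m₁, j₂±m₂, J±M) = (0,4,3,3,0,4)
P² = 648/7
sum k=3..3:
  [3] −1/36 = -1/36
S = -1/36
C² = P²·S² = 1/14 ; C = -0.267261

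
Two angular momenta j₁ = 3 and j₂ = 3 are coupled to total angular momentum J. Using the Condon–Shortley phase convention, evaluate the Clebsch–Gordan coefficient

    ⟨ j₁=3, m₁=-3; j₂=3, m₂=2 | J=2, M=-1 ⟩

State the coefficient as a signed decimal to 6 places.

j₁+j₂−J=4  J+j₁−j₂=2  J−j₁+j₂=2  j₁+j₂+J+1=9
(j₁±m₁, j₂±m₂, J±M) = (0,6,5,1,1,3)
P² = 4800/7
sum k=4..4:
  [4] +1/48 = 1/48
S = 1/48
C² = P²·S² = 25/84 ; C = +0.545545

+0.545545  (= +√(25/84))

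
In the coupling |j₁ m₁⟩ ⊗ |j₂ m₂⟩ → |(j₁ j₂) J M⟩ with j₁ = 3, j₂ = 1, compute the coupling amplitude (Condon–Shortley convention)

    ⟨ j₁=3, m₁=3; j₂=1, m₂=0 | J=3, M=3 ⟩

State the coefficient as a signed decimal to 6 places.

+√(3/4) = +0.866025

√[7·1!5!1!/8! · 6!0!1!1!6!0!] = √(10800)
  +(−1)^0/∏(0,1,0,1,5,0)! = 1/120  (running 1/120)
⟨..|..⟩ = √(10800)·(1/120) = +0.866025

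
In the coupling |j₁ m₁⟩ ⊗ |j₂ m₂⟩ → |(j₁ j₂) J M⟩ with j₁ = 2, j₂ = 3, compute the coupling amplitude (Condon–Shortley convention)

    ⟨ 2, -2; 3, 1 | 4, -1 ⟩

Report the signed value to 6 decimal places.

-0.534522  (= −√(2/7))

triangle: 1!*3!*5!/10! = 720/3628800
(j±m)!: 0!*4!*4!*2!*3!*5! = 829440
prefactor² = (2J+1)*Δ*N² = 10368/7
  k=1: −1/(1!*0!*3!*3!*0!*2!) = -1/72
Σ = -1/72  ⇒  CG² = 10368/7*(-1/72)² = 2/7
CG = −√(2/7) = -0.534522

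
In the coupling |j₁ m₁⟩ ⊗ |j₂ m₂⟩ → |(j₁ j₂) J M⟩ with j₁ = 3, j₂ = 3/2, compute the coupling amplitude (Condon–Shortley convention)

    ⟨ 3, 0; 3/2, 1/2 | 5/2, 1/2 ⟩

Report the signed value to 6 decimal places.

triangle: 2!*4!*1!/8! = 48/40320
(j±m)!: 3!*3!*2!*1!*3!*2! = 864
prefactor² = (2J+1)*Δ*N² = 216/35
  k=1: −1/(1!*1!*2!*1!*2!*0!) = -1/4
  k=2: +1/(2!*0!*1!*0!*3!*1!) = 1/12
Σ = -1/6  ⇒  CG² = 216/35*(-1/6)² = 6/35
CG = −√(6/35) = -0.414039

−√(6/35) = -0.414039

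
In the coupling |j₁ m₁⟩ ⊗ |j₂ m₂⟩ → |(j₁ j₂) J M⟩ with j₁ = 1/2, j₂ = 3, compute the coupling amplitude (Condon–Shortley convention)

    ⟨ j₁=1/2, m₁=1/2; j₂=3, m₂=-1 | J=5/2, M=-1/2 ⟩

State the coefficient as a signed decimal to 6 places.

√[6·1!0!5!/7! · 1!0!2!4!2!3!] = √(576/7)
  +(−1)^0/∏(0,1,0,2,0,3)! = 1/12  (running 1/12)
⟨..|..⟩ = √(576/7)·(1/12) = +0.755929

+0.755929  (= +√(4/7))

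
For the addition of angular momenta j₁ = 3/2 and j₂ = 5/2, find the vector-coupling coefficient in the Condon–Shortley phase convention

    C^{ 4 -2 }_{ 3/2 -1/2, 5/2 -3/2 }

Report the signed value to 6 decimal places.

+0.731925  (= +√(15/28))

j₁+j₂−J=0  J+j₁−j₂=3  J−j₁+j₂=5  j₁+j₂+J+1=9
(j₁±m₁, j₂±m₂, J±M) = (1,2,1,4,2,6)
P² = 8640/7
sum k=0..0:
  [0] +1/48 = 1/48
S = 1/48
C² = P²·S² = 15/28 ; C = +0.731925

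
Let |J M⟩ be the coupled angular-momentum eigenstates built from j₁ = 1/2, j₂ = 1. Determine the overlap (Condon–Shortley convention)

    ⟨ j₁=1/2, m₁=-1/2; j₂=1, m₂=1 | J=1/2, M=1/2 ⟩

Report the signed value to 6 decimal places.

j₁+j₂−J=1  J+j₁−j₂=0  J−j₁+j₂=1  j₁+j₂+J+1=3
(j₁±m₁, j₂±m₂, J±M) = (0,1,2,0,1,0)
P² = 2/3
sum k=1..1:
  [1] −1/1 = -1
S = -1
C² = P²·S² = 2/3 ; C = -0.816497

−√(2/3) = -0.816497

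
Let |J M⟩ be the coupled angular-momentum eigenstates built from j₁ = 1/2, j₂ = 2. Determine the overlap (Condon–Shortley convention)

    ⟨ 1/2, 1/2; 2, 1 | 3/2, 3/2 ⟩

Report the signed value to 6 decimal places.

√[4·1!0!3!/5! · 1!0!3!1!3!0!] = √(36/5)
  +(−1)^0/∏(0,1,0,3,0,0)! = 1/6  (running 1/6)
⟨..|..⟩ = √(36/5)·(1/6) = +0.447214

+0.447214  (= +√(1/5))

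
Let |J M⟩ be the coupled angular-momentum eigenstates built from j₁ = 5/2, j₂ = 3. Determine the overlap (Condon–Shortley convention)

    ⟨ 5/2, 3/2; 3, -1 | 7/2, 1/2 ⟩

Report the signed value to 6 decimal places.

√[8·2!3!4!/10! · 4!1!2!4!4!3!] = √(18432/175)
  +(−1)^0/∏(0,2,1,2,2,2)! = 1/16  (running 1/16)
  +(−1)^1/∏(1,1,0,1,3,3)! = -1/36  (running 5/144)
⟨..|..⟩ = √(18432/175)·(5/144) = +0.356348

+0.356348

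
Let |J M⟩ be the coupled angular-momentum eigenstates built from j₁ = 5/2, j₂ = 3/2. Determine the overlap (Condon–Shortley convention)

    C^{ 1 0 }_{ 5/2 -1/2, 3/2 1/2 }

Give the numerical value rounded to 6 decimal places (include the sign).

j₁+j₂−J=3  J+j₁−j₂=2  J−j₁+j₂=0  j₁+j₂+J+1=6
(j₁±m₁, j₂±m₂, J±M) = (2,3,2,1,1,1)
P² = 6/5
sum k=2..2:
  [2] +1/2 = 1/2
S = 1/2
C² = P²·S² = 3/10 ; C = +0.547723

+√(3/10) = +0.547723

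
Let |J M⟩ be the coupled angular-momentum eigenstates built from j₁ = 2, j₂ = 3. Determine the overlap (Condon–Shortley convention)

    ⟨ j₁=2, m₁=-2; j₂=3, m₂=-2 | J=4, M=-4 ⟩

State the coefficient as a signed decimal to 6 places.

√[9·1!3!5!/10! · 0!4!1!5!0!8!] = √(207360)
  +(−1)^1/∏(1,0,3,0,0,5)! = -1/720  (running -1/720)
⟨..|..⟩ = √(207360)·(-1/720) = -0.632456

-0.632456  (= −√(2/5))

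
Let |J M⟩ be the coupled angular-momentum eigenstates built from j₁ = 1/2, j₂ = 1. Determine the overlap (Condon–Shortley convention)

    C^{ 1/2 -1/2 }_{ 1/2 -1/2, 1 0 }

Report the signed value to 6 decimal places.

j₁+j₂−J=1  J+j₁−j₂=0  J−j₁+j₂=1  j₁+j₂+J+1=3
(j₁±m₁, j₂±m₂, J±M) = (0,1,1,1,0,1)
P² = 1/3
sum k=1..1:
  [1] −1/1 = -1
S = -1
C² = P²·S² = 1/3 ; C = -0.577350

-0.577350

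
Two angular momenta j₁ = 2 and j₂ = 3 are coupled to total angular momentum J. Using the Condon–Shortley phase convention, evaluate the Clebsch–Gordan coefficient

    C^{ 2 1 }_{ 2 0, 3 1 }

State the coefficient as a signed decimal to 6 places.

+0.377964

√[5·3!1!3!/8! · 2!2!4!2!3!1!] = √(36/7)
  +(−1)^1/∏(1,2,1,3,0,0)! = -1/12  (running -1/12)
  +(−1)^2/∏(2,1,0,2,1,1)! = 1/4  (running 1/6)
⟨..|..⟩ = √(36/7)·(1/6) = +0.377964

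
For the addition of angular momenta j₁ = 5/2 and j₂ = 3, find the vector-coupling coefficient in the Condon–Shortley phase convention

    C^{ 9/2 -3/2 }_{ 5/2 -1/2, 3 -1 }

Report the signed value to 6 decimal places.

√[10·1!4!5!/11! · 2!3!2!4!3!6!] = √(138240/77)
  +(−1)^0/∏(0,1,3,2,1,3)! = 1/72  (running 1/72)
  +(−1)^1/∏(1,0,2,1,2,4)! = -1/96  (running 1/288)
⟨..|..⟩ = √(138240/77)·(1/288) = +0.147122

+0.147122  (= +√(5/231))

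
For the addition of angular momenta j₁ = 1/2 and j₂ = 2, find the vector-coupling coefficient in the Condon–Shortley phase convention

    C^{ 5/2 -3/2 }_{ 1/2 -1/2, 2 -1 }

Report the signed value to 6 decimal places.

+√(4/5) = +0.894427

√[6·0!1!4!/6! · 0!1!1!3!1!4!] = √(144/5)
  +(−1)^0/∏(0,0,1,1,0,3)! = 1/6  (running 1/6)
⟨..|..⟩ = √(144/5)·(1/6) = +0.894427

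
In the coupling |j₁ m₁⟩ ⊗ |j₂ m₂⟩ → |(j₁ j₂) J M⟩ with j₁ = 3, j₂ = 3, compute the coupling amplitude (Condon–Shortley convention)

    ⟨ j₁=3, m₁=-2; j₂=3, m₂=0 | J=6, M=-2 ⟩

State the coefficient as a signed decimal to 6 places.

+√(8/33) ≈ +0.492366

j₁+j₂−J=0  J+j₁−j₂=6  J−j₁+j₂=6  j₁+j₂+J+1=13
(j₁±m₁, j₂±m₂, J±M) = (1,5,3,3,4,8)
P² = 49766400/11
sum k=0..0:
  [0] +1/4320 = 1/4320
S = 1/4320
C² = P²·S² = 8/33 ; C = +0.492366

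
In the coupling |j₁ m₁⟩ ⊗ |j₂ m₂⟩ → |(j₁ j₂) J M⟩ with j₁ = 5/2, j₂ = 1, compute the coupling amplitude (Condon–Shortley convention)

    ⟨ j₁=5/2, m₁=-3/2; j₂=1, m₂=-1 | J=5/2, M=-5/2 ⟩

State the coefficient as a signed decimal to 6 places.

triangle: 1!·4!·1!/7! = 24/5040
(j±m)!: 1!·4!·0!·2!·0!·5! = 5760
prefactor² = (2J+1)·Δ·N² = 1152/7
  k=0: +1/(0!·1!·4!·0!·0!·1!) = 1/24
Σ = 1/24  ⇒  CG² = 1152/7·1/24² = 2/7
CG = +√(2/7) = +0.534522

+0.534522  (= +√(2/7))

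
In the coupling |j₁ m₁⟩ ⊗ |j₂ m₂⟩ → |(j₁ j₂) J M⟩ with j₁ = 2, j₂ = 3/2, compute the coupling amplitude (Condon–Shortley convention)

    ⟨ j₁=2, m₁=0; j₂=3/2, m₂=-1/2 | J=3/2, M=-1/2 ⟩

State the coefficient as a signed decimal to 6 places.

-0.447214

j₁+j₂−J=2  J+j₁−j₂=2  J−j₁+j₂=1  j₁+j₂+J+1=6
(j₁±m₁, j₂±m₂, J±M) = (2,2,1,2,1,2)
P² = 16/45
sum k=0..1:
  [0] +1/4 = 1/4
  [1] −1/1 = -1
S = -3/4
C² = P²·S² = 1/5 ; C = -0.447214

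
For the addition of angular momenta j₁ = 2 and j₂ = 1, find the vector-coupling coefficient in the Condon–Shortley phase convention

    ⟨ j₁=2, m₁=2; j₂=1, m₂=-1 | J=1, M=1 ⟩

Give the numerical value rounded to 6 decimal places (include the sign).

+√(3/5) ≈ +0.774597

j₁+j₂−J=2  J+j₁−j₂=2  J−j₁+j₂=0  j₁+j₂+J+1=5
(j₁±m₁, j₂±m₂, J±M) = (4,0,0,2,2,0)
P² = 48/5
sum k=0..0:
  [0] +1/4 = 1/4
S = 1/4
C² = P²·S² = 3/5 ; C = +0.774597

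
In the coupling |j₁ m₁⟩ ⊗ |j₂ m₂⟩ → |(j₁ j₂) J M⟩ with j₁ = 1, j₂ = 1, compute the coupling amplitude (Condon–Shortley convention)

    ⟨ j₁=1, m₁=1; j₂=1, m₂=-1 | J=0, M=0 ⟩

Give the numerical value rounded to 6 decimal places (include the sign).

√[1·2!0!0!/3! · 2!0!0!2!0!0!] = √(4/3)
  +(−1)^0/∏(0,2,0,0,0,0)! = 1/2  (running 1/2)
⟨..|..⟩ = √(4/3)·(1/2) = +0.577350

+√(1/3) ≈ +0.577350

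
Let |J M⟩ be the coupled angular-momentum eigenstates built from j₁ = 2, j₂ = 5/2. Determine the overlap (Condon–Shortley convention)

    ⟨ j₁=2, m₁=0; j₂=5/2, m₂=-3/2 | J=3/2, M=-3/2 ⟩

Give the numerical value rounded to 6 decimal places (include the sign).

-0.585540

√[4·3!1!2!/7! · 2!2!1!4!0!3!] = √(192/35)
  +(−1)^1/∏(1,2,1,0,0,2)! = -1/4  (running -1/4)
⟨..|..⟩ = √(192/35)·(-1/4) = -0.585540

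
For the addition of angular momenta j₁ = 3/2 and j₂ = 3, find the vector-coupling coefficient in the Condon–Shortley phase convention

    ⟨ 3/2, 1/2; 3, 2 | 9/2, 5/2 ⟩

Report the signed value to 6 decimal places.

j₁+j₂−J=0  J+j₁−j₂=3  J−j₁+j₂=6  j₁+j₂+J+1=10
(j₁±m₁, j₂±m₂, J±M) = (2,1,5,1,7,2)
P² = 28800
sum k=0..0:
  [0] +1/240 = 1/240
S = 1/240
C² = P²·S² = 1/2 ; C = +0.707107

+√(1/2) ≈ +0.707107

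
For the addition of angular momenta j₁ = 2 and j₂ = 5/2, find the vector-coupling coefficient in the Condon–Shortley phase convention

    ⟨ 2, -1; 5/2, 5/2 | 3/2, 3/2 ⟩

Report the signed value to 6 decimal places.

j₁+j₂−J=3  J+j₁−j₂=1  J−j₁+j₂=2  j₁+j₂+J+1=7
(j₁±m₁, j₂±m₂, J±M) = (1,3,5,0,3,0)
P² = 288/7
sum k=3..3:
  [3] −1/12 = -1/12
S = -1/12
C² = P²·S² = 2/7 ; C = -0.534522

-0.534522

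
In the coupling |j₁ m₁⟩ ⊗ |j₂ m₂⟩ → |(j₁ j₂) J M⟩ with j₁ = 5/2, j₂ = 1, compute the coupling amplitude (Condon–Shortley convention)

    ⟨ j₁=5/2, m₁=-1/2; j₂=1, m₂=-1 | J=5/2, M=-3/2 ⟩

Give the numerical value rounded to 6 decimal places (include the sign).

√[6·1!4!1!/7! · 2!3!0!2!1!4!] = √(576/35)
  +(−1)^0/∏(0,1,3,0,1,1)! = 1/6  (running 1/6)
⟨..|..⟩ = √(576/35)·(1/6) = +0.676123

+0.676123  (= +√(16/35))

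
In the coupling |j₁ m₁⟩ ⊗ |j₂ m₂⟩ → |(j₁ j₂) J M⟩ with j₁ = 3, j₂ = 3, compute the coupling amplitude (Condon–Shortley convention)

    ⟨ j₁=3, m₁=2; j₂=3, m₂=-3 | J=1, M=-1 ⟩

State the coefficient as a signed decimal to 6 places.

+√(3/28) ≈ +0.327327

j₁+j₂−J=5  J+j₁−j₂=1  J−j₁+j₂=1  j₁+j₂+J+1=8
(j₁±m₁, j₂±m₂, J±M) = (5,1,0,6,0,2)
P² = 10800/7
sum k=0..0:
  [0] +1/120 = 1/120
S = 1/120
C² = P²·S² = 3/28 ; C = +0.327327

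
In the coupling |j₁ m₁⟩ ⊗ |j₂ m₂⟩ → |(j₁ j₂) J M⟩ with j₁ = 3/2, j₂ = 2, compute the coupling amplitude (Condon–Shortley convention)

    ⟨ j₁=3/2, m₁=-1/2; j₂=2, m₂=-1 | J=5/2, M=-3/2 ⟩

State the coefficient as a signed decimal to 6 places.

√[6·1!2!3!/7! · 1!2!1!3!1!4!] = √(144/35)
  +(−1)^0/∏(0,1,2,1,0,2)! = 1/4  (running 1/4)
  +(−1)^1/∏(1,0,1,0,1,3)! = -1/6  (running 1/12)
⟨..|..⟩ = √(144/35)·(1/12) = +0.169031

+0.169031  (= +√(1/35))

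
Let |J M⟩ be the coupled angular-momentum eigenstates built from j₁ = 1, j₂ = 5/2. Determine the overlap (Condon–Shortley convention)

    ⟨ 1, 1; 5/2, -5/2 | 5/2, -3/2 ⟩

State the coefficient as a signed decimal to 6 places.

+0.534522

j₁+j₂−J=1  J+j₁−j₂=1  J−j₁+j₂=4  j₁+j₂+J+1=7
(j₁±m₁, j₂±m₂, J±M) = (2,0,0,5,1,4)
P² = 1152/7
sum k=0..0:
  [0] +1/24 = 1/24
S = 1/24
C² = P²·S² = 2/7 ; C = +0.534522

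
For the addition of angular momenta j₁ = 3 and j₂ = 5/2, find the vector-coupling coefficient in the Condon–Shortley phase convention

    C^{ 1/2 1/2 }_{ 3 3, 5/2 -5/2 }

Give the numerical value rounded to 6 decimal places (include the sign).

+0.534522

√[2·5!1!0!/7! · 6!0!0!5!1!0!] = √(28800/7)
  +(−1)^0/∏(0,5,0,0,1,0)! = 1/120  (running 1/120)
⟨..|..⟩ = √(28800/7)·(1/120) = +0.534522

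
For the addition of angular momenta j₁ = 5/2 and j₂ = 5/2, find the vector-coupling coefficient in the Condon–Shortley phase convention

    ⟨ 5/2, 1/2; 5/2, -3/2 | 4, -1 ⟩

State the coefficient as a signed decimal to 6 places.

√[9·1!4!4!/10! · 3!2!1!4!3!5!] = √(10368/35)
  +(−1)^0/∏(0,1,2,1,2,3)! = 1/24  (running 1/24)
  +(−1)^1/∏(1,0,1,0,3,4)! = -1/144  (running 5/144)
⟨..|..⟩ = √(10368/35)·(5/144) = +0.597614

+0.597614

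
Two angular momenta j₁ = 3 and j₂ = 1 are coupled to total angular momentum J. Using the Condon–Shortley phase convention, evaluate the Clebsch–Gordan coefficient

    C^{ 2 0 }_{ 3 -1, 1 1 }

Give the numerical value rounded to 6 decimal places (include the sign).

+√(2/7) = +0.534522

j₁+j₂−J=2  J+j₁−j₂=4  J−j₁+j₂=0  j₁+j₂+J+1=7
(j₁±m₁, j₂±m₂, J±M) = (2,4,2,0,2,2)
P² = 128/7
sum k=2..2:
  [2] +1/8 = 1/8
S = 1/8
C² = P²·S² = 2/7 ; C = +0.534522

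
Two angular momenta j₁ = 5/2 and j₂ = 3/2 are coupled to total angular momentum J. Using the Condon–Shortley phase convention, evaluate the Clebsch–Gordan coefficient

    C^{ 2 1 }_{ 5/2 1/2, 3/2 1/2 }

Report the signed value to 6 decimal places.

triangle: 2!*3!*1!/7! = 12/5040
(j±m)!: 3!*2!*2!*1!*3!*1! = 144
prefactor² = (2J+1)*Δ*N² = 12/7
  k=1: −1/(1!*1!*1!*1!*2!*0!) = -1/2
  k=2: +1/(2!*0!*0!*0!*3!*1!) = 1/12
Σ = -5/12  ⇒  CG² = 12/7*(-5/12)² = 25/84
CG = −√(25/84) = -0.545545

−√(25/84) = -0.545545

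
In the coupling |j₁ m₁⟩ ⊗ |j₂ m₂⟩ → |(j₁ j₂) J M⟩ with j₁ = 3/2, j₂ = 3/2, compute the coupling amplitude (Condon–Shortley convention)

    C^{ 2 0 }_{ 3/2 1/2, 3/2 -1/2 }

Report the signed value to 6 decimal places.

√[5·1!2!2!/6! · 2!1!1!2!2!2!] = √(4/9)
  +(−1)^0/∏(0,1,1,1,1,1)! = 1  (running 1)
  +(−1)^1/∏(1,0,0,0,2,2)! = -1/4  (running 3/4)
⟨..|..⟩ = √(4/9)·(3/4) = +0.500000

+0.500000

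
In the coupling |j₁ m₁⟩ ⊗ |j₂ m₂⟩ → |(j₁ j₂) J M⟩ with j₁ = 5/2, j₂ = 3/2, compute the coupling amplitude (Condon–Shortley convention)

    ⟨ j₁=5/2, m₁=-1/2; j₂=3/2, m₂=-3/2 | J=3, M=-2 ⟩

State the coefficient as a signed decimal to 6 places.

+0.707107

√[7·1!4!2!/8! · 2!3!0!3!1!5!] = √(72)
  +(−1)^0/∏(0,1,3,0,1,2)! = 1/12  (running 1/12)
⟨..|..⟩ = √(72)·(1/12) = +0.707107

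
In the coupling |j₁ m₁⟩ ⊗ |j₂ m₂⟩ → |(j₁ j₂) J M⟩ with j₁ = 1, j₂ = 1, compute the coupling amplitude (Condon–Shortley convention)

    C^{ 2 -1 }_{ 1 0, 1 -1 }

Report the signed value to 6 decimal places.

+0.707107  (= +√(1/2))

triangle: 0!×2!×2!/5! = 4/120
(j±m)!: 1!×1!×0!×2!×1!×3! = 12
prefactor² = (2J+1)×Δ×N² = 2
  k=0: +1/(0!×0!×1!×0!×1!×2!) = 1/2
Σ = 1/2  ⇒  CG² = 2×1/2² = 1/2
CG = +√(1/2) = +0.707107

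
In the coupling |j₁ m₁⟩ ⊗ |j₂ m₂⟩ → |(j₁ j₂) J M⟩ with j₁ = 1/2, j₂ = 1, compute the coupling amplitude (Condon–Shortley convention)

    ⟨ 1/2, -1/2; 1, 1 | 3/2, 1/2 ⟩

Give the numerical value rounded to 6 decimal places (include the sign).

√[4·0!1!2!/4! · 0!1!2!0!2!1!] = √(4/3)
  +(−1)^0/∏(0,0,1,2,0,0)! = 1/2  (running 1/2)
⟨..|..⟩ = √(4/3)·(1/2) = +0.577350

+0.577350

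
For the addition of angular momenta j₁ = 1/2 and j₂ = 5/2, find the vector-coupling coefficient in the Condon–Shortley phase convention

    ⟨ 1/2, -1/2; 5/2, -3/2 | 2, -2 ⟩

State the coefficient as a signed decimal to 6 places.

−√(1/6) ≈ -0.408248

j₁+j₂−J=1  J+j₁−j₂=0  J−j₁+j₂=4  j₁+j₂+J+1=6
(j₁±m₁, j₂±m₂, J±M) = (0,1,1,4,0,4)
P² = 96
sum k=1..1:
  [1] −1/24 = -1/24
S = -1/24
C² = P²·S² = 1/6 ; C = -0.408248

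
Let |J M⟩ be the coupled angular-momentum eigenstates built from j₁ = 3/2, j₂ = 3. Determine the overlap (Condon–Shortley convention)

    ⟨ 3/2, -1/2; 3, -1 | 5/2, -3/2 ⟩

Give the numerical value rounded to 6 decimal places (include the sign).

j₁+j₂−J=2  J+j₁−j₂=1  J−j₁+j₂=4  j₁+j₂+J+1=8
(j₁±m₁, j₂±m₂, J±M) = (1,2,2,4,1,4)
P² = 576/35
sum k=1..2:
  [1] −1/6 = -1/6
  [2] +1/48 = 1/48
S = -7/48
C² = P²·S² = 7/20 ; C = -0.591608

-0.591608  (= −√(7/20))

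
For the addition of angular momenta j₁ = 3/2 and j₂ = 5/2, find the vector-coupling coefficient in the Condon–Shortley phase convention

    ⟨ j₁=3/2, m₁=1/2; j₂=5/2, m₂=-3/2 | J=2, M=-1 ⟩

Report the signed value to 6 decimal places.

j₁+j₂−J=2  J+j₁−j₂=1  J−j₁+j₂=3  j₁+j₂+J+1=7
(j₁±m₁, j₂±m₂, J±M) = (2,1,1,4,1,3)
P² = 24/7
sum k=0..1:
  [0] +1/4 = 1/4
  [1] −1/6 = -1/6
S = 1/12
C² = P²·S² = 1/42 ; C = +0.154303

+√(1/42) ≈ +0.154303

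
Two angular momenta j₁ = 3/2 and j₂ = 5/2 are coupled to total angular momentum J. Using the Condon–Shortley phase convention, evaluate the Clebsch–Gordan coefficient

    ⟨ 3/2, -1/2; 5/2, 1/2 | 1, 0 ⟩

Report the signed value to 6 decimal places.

√[3·3!0!2!/6! · 1!2!3!2!1!1!] = √(6/5)
  +(−1)^2/∏(2,1,0,1,0,1)! = 1/2  (running 1/2)
⟨..|..⟩ = √(6/5)·(1/2) = +0.547723

+0.547723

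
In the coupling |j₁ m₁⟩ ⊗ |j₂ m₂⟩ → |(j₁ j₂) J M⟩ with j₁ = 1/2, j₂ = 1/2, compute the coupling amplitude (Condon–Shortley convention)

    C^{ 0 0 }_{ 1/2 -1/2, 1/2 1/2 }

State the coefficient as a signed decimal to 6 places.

-0.707107

√[1·1!0!0!/2! · 0!1!1!0!0!0!] = √(1/2)
  +(−1)^1/∏(1,0,0,0,0,0)! = -1  (running -1)
⟨..|..⟩ = √(1/2)·(-1) = -0.707107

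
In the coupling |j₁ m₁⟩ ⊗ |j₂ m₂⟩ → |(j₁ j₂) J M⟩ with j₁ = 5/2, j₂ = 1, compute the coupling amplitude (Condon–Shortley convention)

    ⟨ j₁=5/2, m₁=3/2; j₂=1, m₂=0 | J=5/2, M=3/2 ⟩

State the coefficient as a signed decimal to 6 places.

j₁+j₂−J=1  J+j₁−j₂=4  J−j₁+j₂=1  j₁+j₂+J+1=7
(j₁±m₁, j₂±m₂, J±M) = (4,1,1,1,4,1)
P² = 576/35
sum k=0..1:
  [0] +1/6 = 1/6
  [1] −1/24 = -1/24
S = 1/8
C² = P²·S² = 9/35 ; C = +0.507093

+√(9/35) ≈ +0.507093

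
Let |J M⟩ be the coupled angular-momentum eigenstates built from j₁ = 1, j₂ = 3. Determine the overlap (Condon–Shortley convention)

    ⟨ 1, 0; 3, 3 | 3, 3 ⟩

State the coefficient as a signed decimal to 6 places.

j₁+j₂−J=1  J+j₁−j₂=1  J−j₁+j₂=5  j₁+j₂+J+1=8
(j₁±m₁, j₂±m₂, J±M) = (1,1,6,0,6,0)
P² = 10800
sum k=1..1:
  [1] −1/120 = -1/120
S = -1/120
C² = P²·S² = 3/4 ; C = -0.866025

−√(3/4) ≈ -0.866025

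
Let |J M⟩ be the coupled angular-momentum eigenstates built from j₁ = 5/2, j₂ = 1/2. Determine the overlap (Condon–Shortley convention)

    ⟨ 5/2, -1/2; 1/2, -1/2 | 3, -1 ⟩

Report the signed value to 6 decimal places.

√[7·0!5!1!/7! · 2!3!0!1!2!4!] = √(96)
  +(−1)^0/∏(0,0,3,0,2,1)! = 1/12  (running 1/12)
⟨..|..⟩ = √(96)·(1/12) = +0.816497

+0.816497  (= +√(2/3))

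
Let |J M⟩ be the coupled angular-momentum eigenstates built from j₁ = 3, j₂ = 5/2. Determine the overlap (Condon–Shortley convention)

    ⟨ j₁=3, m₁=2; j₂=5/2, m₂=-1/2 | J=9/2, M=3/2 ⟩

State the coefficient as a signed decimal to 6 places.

triangle: 1!*5!*4!/11! = 2880/39916800
(j±m)!: 5!*1!*2!*3!*6!*3! = 6220800
prefactor² = (2J+1)*Δ*N² = 345600/77
  k=0: +1/(0!*1!*1!*2!*4!*2!) = 1/96
  k=1: −1/(1!*0!*0!*1!*5!*3!) = -1/720
Σ = 13/1440  ⇒  CG² = 345600/77*13/1440² = 169/462
CG = +√(169/462) = +0.604815

+√(169/462) = +0.604815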